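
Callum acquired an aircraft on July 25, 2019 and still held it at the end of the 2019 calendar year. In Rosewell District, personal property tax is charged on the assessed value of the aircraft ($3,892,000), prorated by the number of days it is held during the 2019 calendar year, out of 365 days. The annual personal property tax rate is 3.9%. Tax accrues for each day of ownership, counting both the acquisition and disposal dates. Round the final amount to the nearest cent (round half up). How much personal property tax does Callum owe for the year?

$66,537.21

Days held (July 25 – December 31, 2019): 160 out of 365
Tax = $3,892,000 × 3.9% × 160/365 = $66,537.2055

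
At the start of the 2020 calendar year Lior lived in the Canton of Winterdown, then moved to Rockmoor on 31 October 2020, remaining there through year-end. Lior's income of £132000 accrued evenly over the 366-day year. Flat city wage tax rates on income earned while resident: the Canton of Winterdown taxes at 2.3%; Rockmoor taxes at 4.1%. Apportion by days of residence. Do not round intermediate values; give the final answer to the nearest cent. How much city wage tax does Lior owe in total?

The Canton of Winterdown, 1 January – 30 October 2020: 304 days → £132000 × 2.3% × 304/366 = £2521.7049
Rockmoor, 31 October – 31 December 2020: 62 days → £132000 × 4.1% × 62/366 = £916.7869
Total = £3438.4918

£3438.49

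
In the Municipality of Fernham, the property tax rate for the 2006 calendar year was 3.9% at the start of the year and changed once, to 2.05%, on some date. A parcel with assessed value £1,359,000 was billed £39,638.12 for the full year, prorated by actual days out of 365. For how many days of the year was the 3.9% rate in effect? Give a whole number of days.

171 days

Let d = days at the first rate; then 365 − d days at the second rate.
£1,359,000 × [3.9%·d + 2.05%·(365−d)] / 365 = £39,638.12
Solving gives d = 171, so the new rate took effect on 21 June 2006.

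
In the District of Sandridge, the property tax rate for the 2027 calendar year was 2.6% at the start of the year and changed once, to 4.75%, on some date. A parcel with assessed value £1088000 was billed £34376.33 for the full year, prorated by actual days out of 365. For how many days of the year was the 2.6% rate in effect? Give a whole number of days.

Let d = days at the first rate; then 365 − d days at the second rate.
£1088000 × [2.6%·d + 4.75%·(365−d)] / 365 = £34376.33
Solving gives d = 270, so the new rate took effect on September 28, 2027.

270 days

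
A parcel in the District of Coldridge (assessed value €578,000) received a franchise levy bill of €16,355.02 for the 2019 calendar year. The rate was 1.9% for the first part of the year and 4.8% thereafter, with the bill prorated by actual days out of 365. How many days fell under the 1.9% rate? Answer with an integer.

Let d = days at the first rate; then 365 − d days at the second rate.
€578,000 × [1.9%·d + 4.8%·(365−d)] / 365 = €16,355.02
Solving gives d = 248, so the new rate took effect on 6 Sep 2019.

248 days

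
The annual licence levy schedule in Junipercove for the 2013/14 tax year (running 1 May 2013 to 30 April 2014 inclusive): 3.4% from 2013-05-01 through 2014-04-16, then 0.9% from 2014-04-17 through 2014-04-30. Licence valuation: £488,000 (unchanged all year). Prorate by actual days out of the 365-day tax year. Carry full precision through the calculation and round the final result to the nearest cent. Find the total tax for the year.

2013-05-01 to 2014-04-16: 351 days at 3.4% → £488,000 × 3.4% × 351/365 = £15,955.5945
2014-04-17 to 2014-04-30: 14 days at 0.9% → £488,000 × 0.9% × 14/365 = £168.4603
Total = £16,124.0548

£16,124.05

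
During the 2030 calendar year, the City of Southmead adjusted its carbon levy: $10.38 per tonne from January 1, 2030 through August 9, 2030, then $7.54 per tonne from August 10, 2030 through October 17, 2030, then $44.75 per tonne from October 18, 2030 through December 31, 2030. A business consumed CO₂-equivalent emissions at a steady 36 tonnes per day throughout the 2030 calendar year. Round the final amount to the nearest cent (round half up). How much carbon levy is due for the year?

January 1 – August 9, 2030: 221 days × 36 tonnes/day = 7,956 tonnes at $10.38/tonne → $82,583.28
August 10 – October 17, 2030: 69 days × 36 tonnes/day = 2,484 tonnes at $7.54/tonne → $18,729.36
October 18 – December 31, 2030: 75 days × 36 tonnes/day = 2,700 tonnes at $44.75/tonne → $120,825.00

$222,137.64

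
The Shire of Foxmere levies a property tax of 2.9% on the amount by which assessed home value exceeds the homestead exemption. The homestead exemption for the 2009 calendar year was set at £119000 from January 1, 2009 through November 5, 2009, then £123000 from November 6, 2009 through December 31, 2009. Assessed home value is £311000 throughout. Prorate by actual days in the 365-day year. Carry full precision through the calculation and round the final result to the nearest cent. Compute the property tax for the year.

£5550.20

January 1 – November 5, 2009: 309 days, exemption £119000 → (£311000 − £119000) × 2.9% × 309/365 = £4713.7315
November 6 – December 31, 2009: 56 days, exemption £123000 → (£311000 − £123000) × 2.9% × 56/365 = £836.4712
Total = £5550.2027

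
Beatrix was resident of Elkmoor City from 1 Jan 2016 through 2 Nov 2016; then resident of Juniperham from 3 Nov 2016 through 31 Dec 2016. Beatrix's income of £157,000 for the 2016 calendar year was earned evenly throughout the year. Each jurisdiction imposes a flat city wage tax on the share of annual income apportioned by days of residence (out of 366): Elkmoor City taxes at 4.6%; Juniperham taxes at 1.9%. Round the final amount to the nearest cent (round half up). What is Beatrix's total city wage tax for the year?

£6,538.66

Elkmoor City, 1 Jan – 2 Nov 2016: 307 days → £157,000 × 4.6% × 307/366 = £6,057.7978
Juniperham, 3 Nov – 31 Dec 2016: 59 days → £157,000 × 1.9% × 59/366 = £480.8661
Total = £6,538.6639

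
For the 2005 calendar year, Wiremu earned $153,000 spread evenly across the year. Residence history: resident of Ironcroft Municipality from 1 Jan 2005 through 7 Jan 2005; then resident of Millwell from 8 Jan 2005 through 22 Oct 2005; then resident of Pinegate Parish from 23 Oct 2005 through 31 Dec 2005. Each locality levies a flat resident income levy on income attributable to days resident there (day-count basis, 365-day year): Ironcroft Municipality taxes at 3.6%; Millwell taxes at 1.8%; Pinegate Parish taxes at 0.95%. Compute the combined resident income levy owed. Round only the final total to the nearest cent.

Ironcroft Municipality, 1 Jan – 7 Jan 2005: 7 days → $153,000 × 3.6% × 7/365 = $105.6329
Millwell, 8 Jan – 22 Oct 2005: 288 days → $153,000 × 1.8% × 288/365 = $2,173.0192
Pinegate Parish, 23 Oct – 31 Dec 2005: 70 days → $153,000 × 0.95% × 70/365 = $278.7534
Total = $2,557.4055

$2,557.41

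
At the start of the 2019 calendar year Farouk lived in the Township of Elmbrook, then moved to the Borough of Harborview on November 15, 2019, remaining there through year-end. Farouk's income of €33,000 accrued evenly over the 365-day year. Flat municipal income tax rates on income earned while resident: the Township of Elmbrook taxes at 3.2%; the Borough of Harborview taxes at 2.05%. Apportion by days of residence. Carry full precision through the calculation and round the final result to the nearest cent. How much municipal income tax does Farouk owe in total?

€1,007.13

The Township of Elmbrook, January 1 – November 14, 2019: 318 days → €33,000 × 3.2% × 318/365 = €920.0219
The Borough of Harborview, November 15 – December 31, 2019: 47 days → €33,000 × 2.05% × 47/365 = €87.1110
Total = €1,007.1329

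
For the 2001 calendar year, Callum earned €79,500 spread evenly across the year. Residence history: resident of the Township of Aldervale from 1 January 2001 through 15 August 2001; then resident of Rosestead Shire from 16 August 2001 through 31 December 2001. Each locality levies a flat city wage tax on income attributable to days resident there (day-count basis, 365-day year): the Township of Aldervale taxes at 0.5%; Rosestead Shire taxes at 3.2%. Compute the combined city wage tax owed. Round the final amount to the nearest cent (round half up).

The Township of Aldervale, 1 January – 15 August 2001: 227 days → €79,500 × 0.5% × 227/365 = €247.2123
Rosestead Shire, 16 August – 31 December 2001: 138 days → €79,500 × 3.2% × 138/365 = €961.8411
Total = €1,209.0534

€1,209.05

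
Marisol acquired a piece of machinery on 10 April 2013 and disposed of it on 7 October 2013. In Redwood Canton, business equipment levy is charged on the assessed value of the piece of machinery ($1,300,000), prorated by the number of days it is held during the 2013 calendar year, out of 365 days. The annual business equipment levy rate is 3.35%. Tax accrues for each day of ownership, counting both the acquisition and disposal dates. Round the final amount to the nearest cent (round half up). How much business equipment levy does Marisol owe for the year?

Days held (10 April – 7 October 2013): 181 out of 365
Tax = $1,300,000 × 3.35% × 181/365 = $21,596.0274

$21,596.03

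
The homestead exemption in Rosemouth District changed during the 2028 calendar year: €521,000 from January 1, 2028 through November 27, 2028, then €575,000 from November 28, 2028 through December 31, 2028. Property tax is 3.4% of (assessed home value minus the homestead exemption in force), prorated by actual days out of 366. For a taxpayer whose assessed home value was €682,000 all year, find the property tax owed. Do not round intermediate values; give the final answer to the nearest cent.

January 1 – November 27, 2028: 332 days, exemption €521,000 → (€682,000 − €521,000) × 3.4% × 332/366 = €4,965.4863
November 28 – December 31, 2028: 34 days, exemption €575,000 → (€682,000 − €575,000) × 3.4% × 34/366 = €337.9563
Total = €5,303.4426

€5,303.44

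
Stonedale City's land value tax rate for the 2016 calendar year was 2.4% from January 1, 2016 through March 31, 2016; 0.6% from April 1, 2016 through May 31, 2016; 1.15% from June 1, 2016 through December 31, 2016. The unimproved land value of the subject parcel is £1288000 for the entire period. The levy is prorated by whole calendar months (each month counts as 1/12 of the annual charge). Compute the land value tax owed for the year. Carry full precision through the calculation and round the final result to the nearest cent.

January 1 – March 31, 2016: 3 months at 2.4% → £1288000 × 2.4% × 3/12 = £7728.0000
April 1 – May 31, 2016: 2 months at 0.6% → £1288000 × 0.6% × 2/12 = £1288.0000
June 1 – December 31, 2016: 7 months at 1.15% → £1288000 × 1.15% × 7/12 = £8640.3333
Total = £17656.3333

£17656.33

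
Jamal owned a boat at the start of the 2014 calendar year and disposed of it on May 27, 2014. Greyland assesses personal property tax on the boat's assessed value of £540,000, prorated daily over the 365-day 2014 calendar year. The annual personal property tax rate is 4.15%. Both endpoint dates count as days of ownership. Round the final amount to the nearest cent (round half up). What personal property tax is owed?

£9,025.40

Days held (January 1 – May 27, 2014): 147 out of 365
Tax = £540,000 × 4.15% × 147/365 = £9,025.3973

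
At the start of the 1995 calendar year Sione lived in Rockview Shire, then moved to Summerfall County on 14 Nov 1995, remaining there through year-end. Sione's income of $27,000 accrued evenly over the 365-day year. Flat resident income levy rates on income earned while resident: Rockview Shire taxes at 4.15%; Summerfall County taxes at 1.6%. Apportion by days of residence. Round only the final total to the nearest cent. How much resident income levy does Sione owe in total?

$1,029.96

Rockview Shire, 1 Jan – 13 Nov 1995: 317 days → $27,000 × 4.15% × 317/365 = $973.1466
Summerfall County, 14 Nov – 31 Dec 1995: 48 days → $27,000 × 1.6% × 48/365 = $56.8110
Total = $1,029.9575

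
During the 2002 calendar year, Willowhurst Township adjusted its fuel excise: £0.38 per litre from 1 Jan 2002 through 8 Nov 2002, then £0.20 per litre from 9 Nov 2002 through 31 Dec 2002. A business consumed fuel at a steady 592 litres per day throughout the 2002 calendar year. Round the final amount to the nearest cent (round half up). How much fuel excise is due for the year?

1 Jan – 8 Nov 2002: 312 days × 592 litres/day = 184,704 litres at £0.38/litre → £70187.52
9 Nov – 31 Dec 2002: 53 days × 592 litres/day = 31,376 litres at £0.20/litre → £6275.20

£76462.72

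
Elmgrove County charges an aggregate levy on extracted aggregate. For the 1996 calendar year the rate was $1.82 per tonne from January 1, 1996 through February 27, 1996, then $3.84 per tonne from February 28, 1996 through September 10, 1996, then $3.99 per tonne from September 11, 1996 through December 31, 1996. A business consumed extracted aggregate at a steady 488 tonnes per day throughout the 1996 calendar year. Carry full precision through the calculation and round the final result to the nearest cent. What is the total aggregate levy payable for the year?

$636,879.04

January 1 – February 27, 1996: 58 days × 488 tonnes/day = 28,304 tonnes at $1.82/tonne → $51,513.28
February 28 – September 10, 1996: 196 days × 488 tonnes/day = 95,648 tonnes at $3.84/tonne → $367,288.32
September 11 – December 31, 1996: 112 days × 488 tonnes/day = 54,656 tonnes at $3.99/tonne → $218,077.44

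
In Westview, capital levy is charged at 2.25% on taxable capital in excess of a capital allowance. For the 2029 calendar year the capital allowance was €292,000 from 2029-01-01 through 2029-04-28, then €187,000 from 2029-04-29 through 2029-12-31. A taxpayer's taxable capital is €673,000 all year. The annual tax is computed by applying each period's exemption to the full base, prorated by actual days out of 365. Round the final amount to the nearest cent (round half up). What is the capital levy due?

2029-01-01 to 2029-04-28: 118 days, exemption €292,000 → (€673,000 − €292,000) × 2.25% × 118/365 = €2,771.3836
2029-04-29 to 2029-12-31: 247 days, exemption €187,000 → (€673,000 − €187,000) × 2.25% × 247/365 = €7,399.8493
Total = €10,171.2329

€10,171.23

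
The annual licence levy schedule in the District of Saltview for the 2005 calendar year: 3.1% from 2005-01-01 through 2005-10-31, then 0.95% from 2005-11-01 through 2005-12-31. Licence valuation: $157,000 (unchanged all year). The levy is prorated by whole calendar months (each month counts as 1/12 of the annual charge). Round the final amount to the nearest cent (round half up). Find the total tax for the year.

2005-01-01 to 2005-10-31: 10 months at 3.1% → $157,000 × 3.1% × 10/12 = $4,055.8333
2005-11-01 to 2005-12-31: 2 months at 0.95% → $157,000 × 0.95% × 2/12 = $248.5833
Total = $4,304.4167

$4,304.42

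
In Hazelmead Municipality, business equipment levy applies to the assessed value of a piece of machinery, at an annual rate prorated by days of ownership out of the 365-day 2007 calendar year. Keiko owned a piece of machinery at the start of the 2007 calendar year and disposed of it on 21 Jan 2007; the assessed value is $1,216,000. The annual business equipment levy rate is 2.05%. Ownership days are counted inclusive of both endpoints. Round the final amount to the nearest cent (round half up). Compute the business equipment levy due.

Days held (1 Jan – 21 Jan 2007): 21 out of 365
Tax = $1,216,000 × 2.05% × 21/365 = $1,434.2137

$1,434.21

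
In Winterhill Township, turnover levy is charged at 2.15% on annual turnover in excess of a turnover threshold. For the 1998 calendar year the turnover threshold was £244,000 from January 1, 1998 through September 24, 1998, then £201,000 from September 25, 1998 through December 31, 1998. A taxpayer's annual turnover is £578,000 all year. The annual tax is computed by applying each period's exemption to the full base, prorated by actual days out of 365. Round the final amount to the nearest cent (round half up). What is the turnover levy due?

January 1 – September 24, 1998: 267 days, exemption £244,000 → (£578,000 − £244,000) × 2.15% × 267/365 = £5,252.9507
September 25 – December 31, 1998: 98 days, exemption £201,000 → (£578,000 − £201,000) × 2.15% × 98/365 = £2,176.2712
Total = £7,429.2219

£7,429.22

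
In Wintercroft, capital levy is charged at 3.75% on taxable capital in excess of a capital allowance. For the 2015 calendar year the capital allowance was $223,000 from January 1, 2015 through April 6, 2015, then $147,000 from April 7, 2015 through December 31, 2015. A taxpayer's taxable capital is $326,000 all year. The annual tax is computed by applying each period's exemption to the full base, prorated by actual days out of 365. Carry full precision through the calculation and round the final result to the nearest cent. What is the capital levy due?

January 1 – April 6, 2015: 96 days, exemption $223,000 → ($326,000 − $223,000) × 3.75% × 96/365 = $1,015.8904
April 7 – December 31, 2015: 269 days, exemption $147,000 → ($326,000 − $147,000) × 3.75% × 269/365 = $4,947.0205
Total = $5,962.9110

$5,962.91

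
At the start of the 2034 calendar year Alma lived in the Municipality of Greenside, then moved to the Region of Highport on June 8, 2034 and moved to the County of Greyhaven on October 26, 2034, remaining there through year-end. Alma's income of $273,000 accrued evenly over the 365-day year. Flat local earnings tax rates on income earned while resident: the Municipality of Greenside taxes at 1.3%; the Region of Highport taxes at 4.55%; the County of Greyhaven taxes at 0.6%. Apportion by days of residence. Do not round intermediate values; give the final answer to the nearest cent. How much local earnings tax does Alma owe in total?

$6,601.36

The Municipality of Greenside, January 1 – June 7, 2034: 158 days → $273,000 × 1.3% × 158/365 = $1,536.2795
The Region of Highport, June 8 – October 25, 2034: 140 days → $273,000 × 4.55% × 140/365 = $4,764.4110
The County of Greyhaven, October 26 – December 31, 2034: 67 days → $273,000 × 0.6% × 67/365 = $300.6740
Total = $6,601.3644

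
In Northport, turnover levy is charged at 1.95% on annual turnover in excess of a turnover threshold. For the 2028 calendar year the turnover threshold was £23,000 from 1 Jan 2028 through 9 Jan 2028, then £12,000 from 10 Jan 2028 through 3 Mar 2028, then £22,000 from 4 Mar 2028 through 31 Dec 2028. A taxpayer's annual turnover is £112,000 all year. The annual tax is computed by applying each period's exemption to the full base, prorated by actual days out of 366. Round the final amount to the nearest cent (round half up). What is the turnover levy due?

£1,783.29

1 Jan – 9 Jan 2028: 9 days, exemption £23,000 → (£112,000 − £23,000) × 1.95% × 9/366 = £42.6762
10 Jan – 3 Mar 2028: 54 days, exemption £12,000 → (£112,000 − £12,000) × 1.95% × 54/366 = £287.7049
4 Mar – 31 Dec 2028: 303 days, exemption £22,000 → (£112,000 − £22,000) × 1.95% × 303/366 = £1,452.9098
Total = £1,783.2910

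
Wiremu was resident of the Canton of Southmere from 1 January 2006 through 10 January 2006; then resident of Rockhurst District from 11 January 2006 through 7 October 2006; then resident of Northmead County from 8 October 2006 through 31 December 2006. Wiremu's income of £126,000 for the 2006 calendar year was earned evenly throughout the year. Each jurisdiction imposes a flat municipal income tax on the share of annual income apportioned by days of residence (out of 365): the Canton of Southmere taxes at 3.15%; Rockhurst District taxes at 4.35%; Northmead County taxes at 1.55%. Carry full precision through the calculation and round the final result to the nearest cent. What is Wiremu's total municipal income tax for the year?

£4,617.99

The Canton of Southmere, 1 January – 10 January 2006: 10 days → £126,000 × 3.15% × 10/365 = £108.7397
Rockhurst District, 11 January – 7 October 2006: 270 days → £126,000 × 4.35% × 270/365 = £4,054.4384
Northmead County, 8 October – 31 December 2006: 85 days → £126,000 × 1.55% × 85/365 = £454.8082
Total = £4,617.9863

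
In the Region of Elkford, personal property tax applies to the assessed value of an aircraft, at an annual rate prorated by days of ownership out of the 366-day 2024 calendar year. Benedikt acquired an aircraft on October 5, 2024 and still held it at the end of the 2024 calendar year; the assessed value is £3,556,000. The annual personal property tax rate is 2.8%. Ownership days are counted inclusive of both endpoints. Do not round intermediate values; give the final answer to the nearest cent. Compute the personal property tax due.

£23,939.85

Days held (October 5 – December 31, 2024): 88 out of 366
Tax = £3,556,000 × 2.8% × 88/366 = £23,939.8470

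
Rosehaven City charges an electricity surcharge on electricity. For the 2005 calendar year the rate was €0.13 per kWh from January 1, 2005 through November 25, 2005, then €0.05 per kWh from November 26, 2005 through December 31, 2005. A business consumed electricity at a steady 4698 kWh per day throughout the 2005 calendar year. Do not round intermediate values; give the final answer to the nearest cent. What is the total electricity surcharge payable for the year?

€209389.86

January 1 – November 25, 2005: 329 days × 4698 kWh/day = 1,545,642 kWh at €0.13/kWh → €200933.46
November 26 – December 31, 2005: 36 days × 4698 kWh/day = 169,128 kWh at €0.05/kWh → €8456.40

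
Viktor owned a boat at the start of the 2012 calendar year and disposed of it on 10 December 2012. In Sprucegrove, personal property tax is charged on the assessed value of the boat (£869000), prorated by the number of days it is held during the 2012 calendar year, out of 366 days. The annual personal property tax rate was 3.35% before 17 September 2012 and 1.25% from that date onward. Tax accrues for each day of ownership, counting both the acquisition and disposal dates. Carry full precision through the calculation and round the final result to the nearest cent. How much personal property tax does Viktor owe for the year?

£23203.01

1 January – 16 September 2012: 260 days at 3.35% → £869000 × 3.35% × 260/366 = £20680.3005
17 September – 10 December 2012: 85 days at 1.25% → £869000 × 1.25% × 85/366 = £2522.7117
Total = £23203.0123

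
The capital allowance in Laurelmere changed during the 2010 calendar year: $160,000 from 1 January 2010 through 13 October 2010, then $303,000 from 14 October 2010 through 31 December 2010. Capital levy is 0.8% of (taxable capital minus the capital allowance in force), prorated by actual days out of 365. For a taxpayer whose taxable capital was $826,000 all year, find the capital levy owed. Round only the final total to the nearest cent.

1 January – 13 October 2010: 286 days, exemption $160,000 → ($826,000 − $160,000) × 0.8% × 286/365 = $4,174.8164
14 October – 31 December 2010: 79 days, exemption $303,000 → ($826,000 − $303,000) × 0.8% × 79/365 = $905.5781
Total = $5,080.3945

$5,080.39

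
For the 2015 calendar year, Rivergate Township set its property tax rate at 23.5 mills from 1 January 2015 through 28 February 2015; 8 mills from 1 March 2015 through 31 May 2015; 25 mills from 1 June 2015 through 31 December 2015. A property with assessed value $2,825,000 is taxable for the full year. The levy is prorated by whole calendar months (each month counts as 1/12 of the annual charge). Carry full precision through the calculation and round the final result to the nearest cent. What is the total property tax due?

1 January – 28 February 2015: 2 months at 23.5 mills → $2,825,000 × 2.35% × 2/12 = $11,064.5833
1 March – 31 May 2015: 3 months at 8 mills → $2,825,000 × 0.8% × 3/12 = $5,650.0000
1 June – 31 December 2015: 7 months at 25 mills → $2,825,000 × 2.5% × 7/12 = $41,197.9167
Total = $57,912.5000

$57,912.50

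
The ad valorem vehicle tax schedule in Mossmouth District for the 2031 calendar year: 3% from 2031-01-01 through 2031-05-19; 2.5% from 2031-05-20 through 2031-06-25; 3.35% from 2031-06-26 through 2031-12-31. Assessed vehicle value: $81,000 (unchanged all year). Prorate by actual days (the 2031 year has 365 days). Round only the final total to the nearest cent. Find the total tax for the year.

2031-01-01 to 2031-05-19: 139 days at 3% → $81,000 × 3% × 139/365 = $925.3973
2031-05-20 to 2031-06-25: 37 days at 2.5% → $81,000 × 2.5% × 37/365 = $205.2740
2031-06-26 to 2031-12-31: 189 days at 3.35% → $81,000 × 3.35% × 189/365 = $1,405.0726
Total = $2,535.7438

$2,535.74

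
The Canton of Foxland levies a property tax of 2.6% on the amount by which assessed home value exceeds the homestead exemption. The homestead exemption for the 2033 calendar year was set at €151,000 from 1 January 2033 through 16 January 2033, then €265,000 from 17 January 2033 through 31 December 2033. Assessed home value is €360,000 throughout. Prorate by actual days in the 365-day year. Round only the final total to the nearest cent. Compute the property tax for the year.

€2,599.93

1 January – 16 January 2033: 16 days, exemption €151,000 → (€360,000 − €151,000) × 2.6% × 16/365 = €238.2027
17 January – 31 December 2033: 349 days, exemption €265,000 → (€360,000 − €265,000) × 2.6% × 349/365 = €2,361.7260
Total = €2,599.9288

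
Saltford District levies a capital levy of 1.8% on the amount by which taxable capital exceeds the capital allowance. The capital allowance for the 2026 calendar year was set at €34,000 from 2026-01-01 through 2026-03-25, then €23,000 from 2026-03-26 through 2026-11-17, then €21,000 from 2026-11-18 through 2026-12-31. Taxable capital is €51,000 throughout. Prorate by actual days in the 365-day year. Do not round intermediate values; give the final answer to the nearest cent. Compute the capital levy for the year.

2026-01-01 to 2026-03-25: 84 days, exemption €34,000 → (€51,000 − €34,000) × 1.8% × 84/365 = €70.4219
2026-03-26 to 2026-11-17: 237 days, exemption €23,000 → (€51,000 − €23,000) × 1.8% × 237/365 = €327.2548
2026-11-18 to 2026-12-31: 44 days, exemption €21,000 → (€51,000 − €21,000) × 1.8% × 44/365 = €65.0959
Total = €462.7726

€462.77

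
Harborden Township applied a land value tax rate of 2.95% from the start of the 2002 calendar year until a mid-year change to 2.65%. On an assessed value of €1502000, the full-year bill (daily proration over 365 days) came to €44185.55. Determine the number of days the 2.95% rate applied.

355 days

Let d = days at the first rate; then 365 − d days at the second rate.
€1502000 × [2.95%·d + 2.65%·(365−d)] / 365 = €44185.55
Solving gives d = 355, so the new rate took effect on 22 December 2002.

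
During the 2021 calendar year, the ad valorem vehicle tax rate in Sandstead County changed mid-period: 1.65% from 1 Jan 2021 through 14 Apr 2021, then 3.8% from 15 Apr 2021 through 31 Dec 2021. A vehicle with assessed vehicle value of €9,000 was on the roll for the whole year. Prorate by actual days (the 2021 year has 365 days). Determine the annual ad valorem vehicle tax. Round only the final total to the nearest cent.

€286.87

1 Jan – 14 Apr 2021: 104 days at 1.65% → €9,000 × 1.65% × 104/365 = €42.3123
15 Apr – 31 Dec 2021: 261 days at 3.8% → €9,000 × 3.8% × 261/365 = €244.5534
Total = €286.8658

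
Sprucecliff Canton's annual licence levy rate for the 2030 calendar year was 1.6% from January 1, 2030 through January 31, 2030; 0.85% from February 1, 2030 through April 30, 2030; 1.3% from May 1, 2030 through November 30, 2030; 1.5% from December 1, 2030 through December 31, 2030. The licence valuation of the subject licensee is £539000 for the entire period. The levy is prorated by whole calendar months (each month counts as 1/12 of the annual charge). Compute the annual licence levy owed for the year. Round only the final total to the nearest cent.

January 1 – January 31, 2030: 1 month at 1.6% → £539000 × 1.6% × 1/12 = £718.6667
February 1 – April 30, 2030: 3 months at 0.85% → £539000 × 0.85% × 3/12 = £1145.3750
May 1 – November 30, 2030: 7 months at 1.3% → £539000 × 1.3% × 7/12 = £4087.4167
December 1 – December 31, 2030: 1 month at 1.5% → £539000 × 1.5% × 1/12 = £673.7500
Total = £6625.2083

£6625.21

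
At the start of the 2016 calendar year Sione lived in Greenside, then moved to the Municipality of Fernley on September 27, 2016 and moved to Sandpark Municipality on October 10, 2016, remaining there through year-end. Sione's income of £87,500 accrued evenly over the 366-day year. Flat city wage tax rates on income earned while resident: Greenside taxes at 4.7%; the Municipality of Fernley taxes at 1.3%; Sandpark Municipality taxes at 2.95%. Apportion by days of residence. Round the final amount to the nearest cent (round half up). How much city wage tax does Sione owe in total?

£3,659.58

Greenside, January 1 – September 26, 2016: 270 days → £87,500 × 4.7% × 270/366 = £3,033.8115
The Municipality of Fernley, September 27 – October 9, 2016: 13 days → £87,500 × 1.3% × 13/366 = £40.4030
Sandpark Municipality, October 10 – December 31, 2016: 83 days → £87,500 × 2.95% × 83/366 = £585.3654
Total = £3,659.5799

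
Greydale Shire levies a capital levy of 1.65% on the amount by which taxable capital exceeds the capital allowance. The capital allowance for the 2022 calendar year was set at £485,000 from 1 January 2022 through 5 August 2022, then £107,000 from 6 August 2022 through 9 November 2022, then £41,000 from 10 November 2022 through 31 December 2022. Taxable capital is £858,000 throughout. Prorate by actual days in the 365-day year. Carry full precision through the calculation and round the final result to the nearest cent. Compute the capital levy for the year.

1 January – 5 August 2022: 217 days, exemption £485,000 → (£858,000 − £485,000) × 1.65% × 217/365 = £3,658.9767
6 August – 9 November 2022: 96 days, exemption £107,000 → (£858,000 − £107,000) × 1.65% × 96/365 = £3,259.1342
10 November – 31 December 2022: 52 days, exemption £41,000 → (£858,000 − £41,000) × 1.65% × 52/365 = £1,920.5096
Total = £8,838.6205

£8,838.62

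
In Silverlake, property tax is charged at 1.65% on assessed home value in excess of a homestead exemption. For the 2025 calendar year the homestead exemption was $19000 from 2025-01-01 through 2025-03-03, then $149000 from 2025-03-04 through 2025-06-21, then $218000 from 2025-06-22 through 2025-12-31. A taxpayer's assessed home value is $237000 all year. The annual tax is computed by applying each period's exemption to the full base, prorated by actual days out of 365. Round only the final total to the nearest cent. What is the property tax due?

$1214.35

2025-01-01 to 2025-03-03: 62 days, exemption $19000 → ($237000 − $19000) × 1.65% × 62/365 = $610.9973
2025-03-04 to 2025-06-21: 110 days, exemption $149000 → ($237000 − $149000) × 1.65% × 110/365 = $437.5890
2025-06-22 to 2025-12-31: 193 days, exemption $218000 → ($237000 − $218000) × 1.65% × 193/365 = $165.7685
Total = $1214.3548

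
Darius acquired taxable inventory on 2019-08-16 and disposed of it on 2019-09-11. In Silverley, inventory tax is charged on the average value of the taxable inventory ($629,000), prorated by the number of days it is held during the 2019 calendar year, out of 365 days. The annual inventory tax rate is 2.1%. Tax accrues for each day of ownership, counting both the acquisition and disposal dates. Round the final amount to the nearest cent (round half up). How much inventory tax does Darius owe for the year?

$977.10

Days held (2019-08-16 to 2019-09-11): 27 out of 365
Tax = $629,000 × 2.1% × 27/365 = $977.1041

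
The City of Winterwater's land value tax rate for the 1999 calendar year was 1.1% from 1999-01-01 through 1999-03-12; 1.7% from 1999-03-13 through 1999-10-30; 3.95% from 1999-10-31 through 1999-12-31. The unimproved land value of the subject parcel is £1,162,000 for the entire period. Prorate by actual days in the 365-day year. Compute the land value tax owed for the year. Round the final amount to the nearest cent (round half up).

1999-01-01 to 1999-03-12: 71 days at 1.1% → £1,162,000 × 1.1% × 71/365 = £2,486.3616
1999-03-13 to 1999-10-30: 232 days at 1.7% → £1,162,000 × 1.7% × 232/365 = £12,555.9671
1999-10-31 to 1999-12-31: 62 days at 3.95% → £1,162,000 × 3.95% × 62/365 = £7,796.5425
Total = £22,838.8712

£22,838.87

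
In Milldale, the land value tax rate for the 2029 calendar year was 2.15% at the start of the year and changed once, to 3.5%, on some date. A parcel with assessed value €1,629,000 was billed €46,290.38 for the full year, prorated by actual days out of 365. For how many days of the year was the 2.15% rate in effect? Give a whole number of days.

Let d = days at the first rate; then 365 − d days at the second rate.
€1,629,000 × [2.15%·d + 3.5%·(365−d)] / 365 = €46,290.38
Solving gives d = 178, so the new rate took effect on 28 Jun 2029.

178 days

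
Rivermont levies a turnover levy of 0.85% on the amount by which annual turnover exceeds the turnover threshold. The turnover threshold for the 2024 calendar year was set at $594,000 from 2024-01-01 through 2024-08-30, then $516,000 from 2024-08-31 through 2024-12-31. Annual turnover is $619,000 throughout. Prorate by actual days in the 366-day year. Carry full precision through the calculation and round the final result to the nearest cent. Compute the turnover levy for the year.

2024-01-01 to 2024-08-30: 243 days, exemption $594,000 → ($619,000 − $594,000) × 0.85% × 243/366 = $141.0861
2024-08-31 to 2024-12-31: 123 days, exemption $516,000 → ($619,000 − $516,000) × 0.85% × 123/366 = $294.2254
Total = $435.3115

$435.31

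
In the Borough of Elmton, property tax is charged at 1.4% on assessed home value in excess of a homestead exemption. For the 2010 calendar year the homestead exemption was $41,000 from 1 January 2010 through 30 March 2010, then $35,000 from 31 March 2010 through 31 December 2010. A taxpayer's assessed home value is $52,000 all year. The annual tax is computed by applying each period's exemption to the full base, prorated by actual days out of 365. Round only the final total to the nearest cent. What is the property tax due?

1 January – 30 March 2010: 89 days, exemption $41,000 → ($52,000 − $41,000) × 1.4% × 89/365 = $37.5507
31 March – 31 December 2010: 276 days, exemption $35,000 → ($52,000 − $35,000) × 1.4% × 276/365 = $179.9671
Total = $217.5178

$217.52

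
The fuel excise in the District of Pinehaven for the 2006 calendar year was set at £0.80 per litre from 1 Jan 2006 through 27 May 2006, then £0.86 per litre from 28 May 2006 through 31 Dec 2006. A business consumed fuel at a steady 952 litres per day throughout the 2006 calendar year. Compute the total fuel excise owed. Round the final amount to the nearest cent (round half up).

£290,436.16

1 Jan – 27 May 2006: 147 days × 952 litres/day = 139,944 litres at £0.80/litre → £111,955.20
28 May – 31 Dec 2006: 218 days × 952 litres/day = 207,536 litres at £0.86/litre → £178,480.96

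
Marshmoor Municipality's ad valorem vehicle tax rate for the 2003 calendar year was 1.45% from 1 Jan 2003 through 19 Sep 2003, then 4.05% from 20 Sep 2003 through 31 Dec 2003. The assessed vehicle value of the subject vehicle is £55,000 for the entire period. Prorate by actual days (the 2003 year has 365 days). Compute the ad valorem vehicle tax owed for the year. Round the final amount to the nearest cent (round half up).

1 Jan – 19 Sep 2003: 262 days at 1.45% → £55,000 × 1.45% × 262/365 = £572.4521
20 Sep – 31 Dec 2003: 103 days at 4.05% → £55,000 × 4.05% × 103/365 = £628.5822
Total = £1,201.0342

£1,201.03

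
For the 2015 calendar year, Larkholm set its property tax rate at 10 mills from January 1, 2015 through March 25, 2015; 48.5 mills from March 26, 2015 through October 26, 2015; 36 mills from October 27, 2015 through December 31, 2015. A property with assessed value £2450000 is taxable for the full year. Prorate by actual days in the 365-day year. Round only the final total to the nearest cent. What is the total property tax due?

£91579.66

January 1 – March 25, 2015: 84 days at 10 mills → £2450000 × 1% × 84/365 = £5638.3562
March 26 – October 26, 2015: 215 days at 48.5 mills → £2450000 × 4.85% × 215/365 = £69992.8082
October 27 – December 31, 2015: 66 days at 36 mills → £2450000 × 3.6% × 66/365 = £15948.4932
Total = £91579.6575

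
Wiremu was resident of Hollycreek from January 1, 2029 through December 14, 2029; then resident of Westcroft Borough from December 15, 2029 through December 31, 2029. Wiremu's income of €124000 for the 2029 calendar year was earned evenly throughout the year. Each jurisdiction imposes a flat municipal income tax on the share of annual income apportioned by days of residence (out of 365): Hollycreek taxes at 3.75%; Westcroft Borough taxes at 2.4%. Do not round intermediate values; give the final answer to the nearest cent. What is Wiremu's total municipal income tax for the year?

€4572.03

Hollycreek, January 1 – December 14, 2029: 348 days → €124000 × 3.75% × 348/365 = €4433.4247
Westcroft Borough, December 15 – December 31, 2029: 17 days → €124000 × 2.4% × 17/365 = €138.6082
Total = €4572.0329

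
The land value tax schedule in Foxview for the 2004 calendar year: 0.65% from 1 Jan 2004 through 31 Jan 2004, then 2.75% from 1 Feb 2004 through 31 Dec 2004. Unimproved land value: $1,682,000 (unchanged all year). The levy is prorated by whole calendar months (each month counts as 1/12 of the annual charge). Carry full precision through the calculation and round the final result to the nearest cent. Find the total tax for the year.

$43,311.50

1 Jan – 31 Jan 2004: 1 month at 0.65% → $1,682,000 × 0.65% × 1/12 = $911.0833
1 Feb – 31 Dec 2004: 11 months at 2.75% → $1,682,000 × 2.75% × 11/12 = $42,400.4167
Total = $43,311.5000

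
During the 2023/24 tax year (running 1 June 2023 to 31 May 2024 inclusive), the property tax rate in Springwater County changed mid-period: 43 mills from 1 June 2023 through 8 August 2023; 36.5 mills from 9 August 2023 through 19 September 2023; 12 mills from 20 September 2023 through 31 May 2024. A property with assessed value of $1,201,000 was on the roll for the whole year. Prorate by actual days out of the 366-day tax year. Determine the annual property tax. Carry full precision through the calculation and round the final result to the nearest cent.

1 June – 8 August 2023: 69 days at 43 mills → $1,201,000 × 4.3% × 69/366 = $9,735.9754
9 August – 19 September 2023: 42 days at 36.5 mills → $1,201,000 × 3.65% × 42/366 = $5,030.4180
20 September 2023 – 31 May 2024: 255 days at 12 mills → $1,201,000 × 1.2% × 255/366 = $10,041.1475
Total = $24,807.5410

$24,807.54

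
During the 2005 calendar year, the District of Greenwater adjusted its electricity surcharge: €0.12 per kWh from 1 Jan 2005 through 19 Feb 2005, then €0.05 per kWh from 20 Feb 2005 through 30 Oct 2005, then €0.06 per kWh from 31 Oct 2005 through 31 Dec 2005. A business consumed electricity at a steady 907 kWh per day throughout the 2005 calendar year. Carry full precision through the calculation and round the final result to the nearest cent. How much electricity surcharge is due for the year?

€20,289.59

1 Jan – 19 Feb 2005: 50 days × 907 kWh/day = 45,350 kWh at €0.12/kWh → €5,442.00
20 Feb – 30 Oct 2005: 253 days × 907 kWh/day = 229,471 kWh at €0.05/kWh → €11,473.55
31 Oct – 31 Dec 2005: 62 days × 907 kWh/day = 56,234 kWh at €0.06/kWh → €3,374.04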